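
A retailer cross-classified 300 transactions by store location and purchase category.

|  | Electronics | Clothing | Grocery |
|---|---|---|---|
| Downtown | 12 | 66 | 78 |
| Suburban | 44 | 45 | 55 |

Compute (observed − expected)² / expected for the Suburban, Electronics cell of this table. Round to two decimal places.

Row total (Suburban) = 144; column total (Electronics) = 56; N = 300.
Expected count E = 144 × 56 / 300 = 26.880.
Contribution = (O − E)²/E = (44 − 26.880)² / 26.880 = 10.90.

10.90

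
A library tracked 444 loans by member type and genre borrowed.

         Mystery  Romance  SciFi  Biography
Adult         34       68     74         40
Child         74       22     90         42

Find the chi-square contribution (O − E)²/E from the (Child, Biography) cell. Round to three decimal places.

Row total (Child) = 228; column total (Biography) = 82; N = 444.
Expected count E = 228 × 82 / 444 = 42.1081.
Contribution = (O − E)²/E = (42 − 42.1081)² / 42.1081 = 0.000.

0.000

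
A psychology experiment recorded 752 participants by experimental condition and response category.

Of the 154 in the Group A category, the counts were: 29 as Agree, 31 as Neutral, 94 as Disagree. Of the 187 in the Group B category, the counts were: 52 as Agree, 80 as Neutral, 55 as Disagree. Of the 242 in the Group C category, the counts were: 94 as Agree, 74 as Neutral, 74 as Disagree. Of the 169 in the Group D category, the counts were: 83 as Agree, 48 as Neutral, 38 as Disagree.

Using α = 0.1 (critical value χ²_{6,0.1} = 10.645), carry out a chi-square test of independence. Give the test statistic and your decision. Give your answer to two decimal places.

80.67; reject H₀

Row totals: 154, 187, 242, 169. Column totals: 258, 233, 261. Grand total N = 752.
Expected counts (row total × column total / N):
  Group A, Agree: 154×258/752 = 52.8351
  Group A, Neutral: 154×233/752 = 47.7154
  Group A, Disagree: 154×261/752 = 53.4495
  Group B, Agree: 187×258/752 = 64.1569
  Group B, Neutral: 187×233/752 = 57.9402
  Group B, Disagree: 187×261/752 = 64.9029
  Group C, Agree: 242×258/752 = 83.0266
  Group C, Neutral: 242×233/752 = 74.9814
  Group C, Disagree: 242×261/752 = 83.9920
  Group D, Agree: 169×258/752 = 57.9814
  Group D, Neutral: 169×233/752 = 52.3630
  Group D, Disagree: 169×261/752 = 58.6556
Contributions (O − E)²/E:
  (29 − 52.8351)²/52.8351 = 10.7525
  (31 − 47.7154)²/47.7154 = 5.8556
  (94 − 53.4495)²/53.4495 = 30.7644
  (52 − 64.1569)²/64.1569 = 2.3036
  (80 − 57.9402)²/57.9402 = 8.3989
  (55 − 64.9029)²/64.9029 = 1.5110
  (94 − 83.0266)²/83.0266 = 1.4503
  (74 − 74.9814)²/74.9814 = 0.0128
  (74 − 83.9920)²/83.9920 = 1.1887
  (83 − 57.9814)²/57.9814 = 10.7954
  (48 − 52.3630)²/52.3630 = 0.3635
  (38 − 58.6556)²/58.6556 = 7.2739
χ² = 10.7525 + 5.8556 + 30.7644 + 2.3036 + 8.3989 + 1.5110 + 1.4503 + 0.0128 + 1.1887 + 10.7954 + 0.3635 + 7.2739 = 80.67
df = (4−1)(3−1) = 6. Since 80.67 > 10.645, reject the null hypothesis of independence at α = 0.1.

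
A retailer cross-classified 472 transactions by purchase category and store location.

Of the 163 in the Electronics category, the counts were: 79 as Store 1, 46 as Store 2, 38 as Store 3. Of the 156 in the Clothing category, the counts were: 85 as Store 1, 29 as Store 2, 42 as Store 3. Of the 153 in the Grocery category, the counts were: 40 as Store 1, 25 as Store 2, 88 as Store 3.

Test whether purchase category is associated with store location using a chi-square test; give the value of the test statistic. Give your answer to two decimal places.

52.80

Row totals: 163, 156, 153. Column totals: 204, 100, 168. Grand total N = 472.
Expected counts (row total × column total / N):
  Electronics, Store 1: 163×204/472 = 70.449
  Electronics, Store 2: 163×100/472 = 34.534
  Electronics, Store 3: 163×168/472 = 58.017
  Clothing, Store 1: 156×204/472 = 67.424
  Clothing, Store 2: 156×100/472 = 33.051
  Clothing, Store 3: 156×168/472 = 55.525
  Grocery, Store 1: 153×204/472 = 66.127
  Grocery, Store 2: 153×100/472 = 32.415
  Grocery, Store 3: 153×168/472 = 54.458
Contributions (O − E)²/E:
  (79 − 70.449)²/70.449 = 1.0379
  (46 − 34.534)²/34.534 = 3.8069
  (38 − 58.017)²/58.017 = 6.9063
  (85 − 67.424)²/67.424 = 4.5817
  (29 − 33.051)²/33.051 = 0.4965
  (42 − 55.525)²/55.525 = 3.2945
  (40 − 66.127)²/66.127 = 10.3229
  (25 − 32.415)²/32.415 = 1.6962
  (88 − 54.458)²/54.458 = 20.6593
χ² = 1.0379 + 3.8069 + 6.9063 + 4.5817 + 0.4965 + 3.2945 + 10.3229 + 1.6962 + 20.6593 = 52.80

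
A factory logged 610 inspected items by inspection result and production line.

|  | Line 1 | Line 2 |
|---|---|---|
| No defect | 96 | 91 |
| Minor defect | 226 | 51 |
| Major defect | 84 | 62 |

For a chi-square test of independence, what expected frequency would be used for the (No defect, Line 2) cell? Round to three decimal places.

62.538

Row total (No defect) = 187; column total (Line 2) = 204; grand total N = 610.
Expected count = (row total × column total) / N = 187 × 204 / 610 = 62.538.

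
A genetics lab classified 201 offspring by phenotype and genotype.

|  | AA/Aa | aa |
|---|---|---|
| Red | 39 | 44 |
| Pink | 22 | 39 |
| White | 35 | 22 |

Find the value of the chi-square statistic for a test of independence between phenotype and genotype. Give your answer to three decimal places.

Row totals: 83, 61, 57. Column totals: 96, 105. Grand total N = 201.
Expected counts (row total × column total / N):
  Red, AA/Aa: 83×96/201 = 39.64179
  Red, aa: 83×105/201 = 43.35821
  Pink, AA/Aa: 61×96/201 = 29.13433
  Pink, aa: 61×105/201 = 31.86567
  White, AA/Aa: 57×96/201 = 27.22388
  White, aa: 57×105/201 = 29.77612
Contributions (O − E)²/E:
  (39 − 39.64179)²/39.64179 = 0.0104
  (44 − 43.35821)²/43.35821 = 0.0095
  (22 − 29.13433)²/29.13433 = 1.7470
  (39 − 31.86567)²/31.86567 = 1.5973
  (35 − 27.22388)²/27.22388 = 2.2211
  (22 − 29.77612)²/29.77612 = 2.0308
χ² = 0.0104 + 0.0095 + 1.7470 + 1.5973 + 2.2211 + 2.0308 = 7.616

7.616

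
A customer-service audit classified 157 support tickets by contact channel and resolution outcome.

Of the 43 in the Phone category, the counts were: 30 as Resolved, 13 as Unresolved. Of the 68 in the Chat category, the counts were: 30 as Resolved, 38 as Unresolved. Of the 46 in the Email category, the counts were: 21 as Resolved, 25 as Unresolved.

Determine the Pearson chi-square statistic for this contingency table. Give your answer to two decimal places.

7.86

Row totals: 43, 68, 46. Column totals: 81, 76. Grand total N = 157.
Expected counts (row total × column total / N):
  Phone, Resolved: 43×81/157 = 22.185
  Phone, Unresolved: 43×76/157 = 20.815
  Chat, Resolved: 68×81/157 = 35.083
  Chat, Unresolved: 68×76/157 = 32.917
  Email, Resolved: 46×81/157 = 23.732
  Email, Unresolved: 46×76/157 = 22.268
Contributions (O − E)²/E:
  (30 − 22.185)²/22.185 = 2.7530
  (13 − 20.815)²/20.815 = 2.9341
  (30 − 35.083)²/35.083 = 0.7365
  (38 − 32.917)²/32.917 = 0.7849
  (21 − 23.732)²/23.732 = 0.3145
  (25 − 22.268)²/22.268 = 0.3352
χ² = 2.7530 + 2.9341 + 0.7365 + 0.7849 + 0.3145 + 0.3352 = 7.86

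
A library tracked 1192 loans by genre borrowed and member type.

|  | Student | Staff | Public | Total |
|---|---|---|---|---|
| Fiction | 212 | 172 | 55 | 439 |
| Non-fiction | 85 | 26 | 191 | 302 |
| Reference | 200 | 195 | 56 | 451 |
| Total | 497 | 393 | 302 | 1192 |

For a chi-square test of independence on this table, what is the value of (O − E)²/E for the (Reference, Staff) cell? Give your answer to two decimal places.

Row total (Reference) = 451; column total (Staff) = 393; N = 1192.
Expected count E = 451 × 393 / 1192 = 148.694.
Contribution = (O − E)²/E = (195 − 148.694)² / 148.694 = 14.42.

14.42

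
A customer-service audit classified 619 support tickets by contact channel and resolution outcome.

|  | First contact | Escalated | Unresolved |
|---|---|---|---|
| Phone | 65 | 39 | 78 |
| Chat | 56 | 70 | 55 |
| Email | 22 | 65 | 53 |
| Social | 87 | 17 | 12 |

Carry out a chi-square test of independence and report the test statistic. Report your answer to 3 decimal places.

119.077

Row totals: 182, 181, 140, 116. Column totals: 230, 191, 198. Grand total N = 619.
Expected counts (row total × column total / N):
  Phone, First contact: 182×230/619 = 67.6252
  Phone, Escalated: 182×191/619 = 56.1583
  Phone, Unresolved: 182×198/619 = 58.2165
  Chat, First contact: 181×230/619 = 67.2536
  Chat, Escalated: 181×191/619 = 55.8498
  Chat, Unresolved: 181×198/619 = 57.8966
  Email, First contact: 140×230/619 = 52.0194
  Email, Escalated: 140×191/619 = 43.1987
  Email, Unresolved: 140×198/619 = 44.7819
  Social, First contact: 116×230/619 = 43.1018
  Social, Escalated: 116×191/619 = 35.7932
  Social, Unresolved: 116×198/619 = 37.1050
Contributions (O − E)²/E:
  (65 − 67.6252)²/67.6252 = 0.1019
  (39 − 56.1583)²/56.1583 = 5.2425
  (78 − 58.2165)²/58.2165 = 6.7230
  (56 − 67.2536)²/67.2536 = 1.8831
  (70 − 55.8498)²/55.8498 = 3.5851
  (55 − 57.8966)²/57.8966 = 0.1449
  (22 − 52.0194)²/52.0194 = 17.3236
  (65 − 43.1987)²/43.1987 = 11.0026
  (53 − 44.7819)²/44.7819 = 1.5081
  (87 − 43.1018)²/43.1018 = 44.7093
  (17 − 35.7932)²/35.7932 = 9.8674
  (12 − 37.1050)²/37.1050 = 16.9859
χ² = 0.1019 + 5.2425 + 6.7230 + 1.8831 + 3.5851 + 0.1449 + 17.3236 + 11.0026 + 1.5081 + 44.7093 + 9.8674 + 16.9859 = 119.077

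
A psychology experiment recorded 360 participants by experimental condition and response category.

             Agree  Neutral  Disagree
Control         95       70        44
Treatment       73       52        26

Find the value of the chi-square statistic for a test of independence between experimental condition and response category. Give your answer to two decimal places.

Row totals: 209, 151. Column totals: 168, 122, 70. Grand total N = 360.
Expected counts (row total × column total / N):
  Control, Agree: 209×168/360 = 97.533
  Control, Neutral: 209×122/360 = 70.828
  Control, Disagree: 209×70/360 = 40.639
  Treatment, Agree: 151×168/360 = 70.467
  Treatment, Neutral: 151×122/360 = 51.172
  Treatment, Disagree: 151×70/360 = 29.361
Contributions (O − E)²/E:
  (95 − 97.533)²/97.533 = 0.0658
  (70 − 70.828)²/70.828 = 0.0097
  (44 − 40.639)²/40.639 = 0.2780
  (73 − 70.467)²/70.467 = 0.0911
  (52 − 51.172)²/51.172 = 0.0134
  (26 − 29.361)²/29.361 = 0.3847
χ² = 0.0658 + 0.0097 + 0.2780 + 0.0911 + 0.0134 + 0.3847 = 0.84

0.84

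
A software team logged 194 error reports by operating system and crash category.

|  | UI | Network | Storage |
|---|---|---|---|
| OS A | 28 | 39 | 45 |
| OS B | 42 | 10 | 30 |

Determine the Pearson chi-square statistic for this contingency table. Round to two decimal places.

18.77

Row totals: 112, 82. Column totals: 70, 49, 75. Grand total N = 194.
Expected counts (row total × column total / N):
  OS A, UI: 112×70/194 = 40.412
  OS A, Network: 112×49/194 = 28.289
  OS A, Storage: 112×75/194 = 43.299
  OS B, UI: 82×70/194 = 29.588
  OS B, Network: 82×49/194 = 20.711
  OS B, Storage: 82×75/194 = 31.701
Contributions (O − E)²/E:
  (28 − 40.412)²/40.412 = 3.8122
  (39 − 28.289)²/28.289 = 4.0555
  (45 − 43.299)²/43.299 = 0.0668
  (42 − 29.588)²/29.588 = 5.2068
  (10 − 20.711)²/20.711 = 5.5394
  (30 − 31.701)²/31.701 = 0.0913
χ² = 3.8122 + 4.0555 + 0.0668 + 5.2068 + 5.5394 + 0.0913 = 18.77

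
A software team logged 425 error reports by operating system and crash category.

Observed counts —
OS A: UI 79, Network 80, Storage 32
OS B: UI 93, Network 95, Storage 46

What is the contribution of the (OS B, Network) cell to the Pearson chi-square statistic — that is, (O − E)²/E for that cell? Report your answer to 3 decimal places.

0.019

Row total (OS B) = 234; column total (Network) = 175; N = 425.
Expected count E = 234 × 175 / 425 = 96.3529.
Contribution = (O − E)²/E = (95 − 96.3529)² / 96.3529 = 0.019.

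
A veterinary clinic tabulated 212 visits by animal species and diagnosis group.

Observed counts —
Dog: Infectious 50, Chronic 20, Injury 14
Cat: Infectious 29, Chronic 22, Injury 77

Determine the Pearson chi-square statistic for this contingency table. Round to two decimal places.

41.97

Row totals: 84, 128. Column totals: 79, 42, 91. Grand total N = 212.
Expected counts (row total × column total / N):
  Dog, Infectious: 84×79/212 = 31.302
  Dog, Chronic: 84×42/212 = 16.642
  Dog, Injury: 84×91/212 = 36.057
  Cat, Infectious: 128×79/212 = 47.698
  Cat, Chronic: 128×42/212 = 25.358
  Cat, Injury: 128×91/212 = 54.943
Contributions (O − E)²/E:
  (50 − 31.302)²/31.302 = 11.1691
  (20 − 16.642)²/16.642 = 0.6776
  (14 − 36.057)²/36.057 = 13.4928
  (29 − 47.698)²/47.698 = 7.3298
  (22 − 25.358)²/25.358 = 0.4447
  (77 − 54.943)²/54.943 = 8.8548
χ² = 11.1691 + 0.6776 + 13.4928 + 7.3298 + 0.4447 + 8.8548 = 41.97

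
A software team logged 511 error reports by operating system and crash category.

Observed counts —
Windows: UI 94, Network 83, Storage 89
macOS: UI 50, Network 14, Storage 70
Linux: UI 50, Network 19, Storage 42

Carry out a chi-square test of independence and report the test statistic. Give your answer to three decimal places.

28.892

Row totals: 266, 134, 111. Column totals: 194, 116, 201. Grand total N = 511.
Expected counts (row total × column total / N):
  Windows, UI: 266×194/511 = 100.9863
  Windows, Network: 266×116/511 = 60.3836
  Windows, Storage: 266×201/511 = 104.6301
  macOS, UI: 134×194/511 = 50.8728
  macOS, Network: 134×116/511 = 30.4188
  macOS, Storage: 134×201/511 = 52.7084
  Linux, UI: 111×194/511 = 42.1409
  Linux, Network: 111×116/511 = 25.1977
  Linux, Storage: 111×201/511 = 43.6614
Contributions (O − E)²/E:
  (94 − 100.9863)²/100.9863 = 0.4833
  (83 − 60.3836)²/60.3836 = 8.4709
  (89 − 104.6301)²/104.6301 = 2.3349
  (50 − 50.8728)²/50.8728 = 0.0150
  (14 − 30.4188)²/30.4188 = 8.8622
  (70 − 52.7084)²/52.7084 = 5.6727
  (50 − 42.1409)²/42.1409 = 1.4657
  (19 − 25.1977)²/25.1977 = 1.5244
  (42 − 43.6614)²/43.6614 = 0.0632
χ² = 0.4833 + 8.4709 + 2.3349 + 0.0150 + 8.8622 + 5.6727 + 1.4657 + 1.5244 + 0.0632 = 28.892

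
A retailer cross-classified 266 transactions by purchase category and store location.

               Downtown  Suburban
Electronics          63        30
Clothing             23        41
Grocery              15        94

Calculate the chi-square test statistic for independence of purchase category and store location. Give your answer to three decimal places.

Row totals: 93, 64, 109. Column totals: 101, 165. Grand total N = 266.
Expected counts (row total × column total / N):
  Electronics, Downtown: 93×101/266 = 35.3120
  Electronics, Suburban: 93×165/266 = 57.6880
  Clothing, Downtown: 64×101/266 = 24.3008
  Clothing, Suburban: 64×165/266 = 39.6992
  Grocery, Downtown: 109×101/266 = 41.3872
  Grocery, Suburban: 109×165/266 = 67.6128
Contributions (O − E)²/E:
  (63 − 35.3120)²/35.3120 = 21.7101
  (30 − 57.6880)²/57.6880 = 13.2892
  (23 − 24.3008)²/24.3008 = 0.0696
  (41 − 39.6992)²/39.6992 = 0.0426
  (15 − 41.3872)²/41.3872 = 16.8237
  (94 − 67.6128)²/67.6128 = 10.2981
χ² = 21.7101 + 13.2892 + 0.0696 + 0.0426 + 16.8237 + 10.2981 = 62.233

62.233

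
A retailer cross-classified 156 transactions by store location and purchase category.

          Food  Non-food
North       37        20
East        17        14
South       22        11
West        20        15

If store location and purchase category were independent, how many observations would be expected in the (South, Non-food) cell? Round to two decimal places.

Row total (South) = 33; column total (Non-food) = 60; grand total N = 156.
Expected count = (row total × column total) / N = 33 × 60 / 156 = 12.69.

12.69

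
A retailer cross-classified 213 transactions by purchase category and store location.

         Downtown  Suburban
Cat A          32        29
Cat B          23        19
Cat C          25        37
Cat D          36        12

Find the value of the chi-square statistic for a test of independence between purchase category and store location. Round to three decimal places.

Row totals: 61, 42, 62, 48. Column totals: 116, 97. Grand total N = 213.
Expected counts (row total × column total / N):
  Cat A, Downtown: 61×116/213 = 33.2207
  Cat A, Suburban: 61×97/213 = 27.7793
  Cat B, Downtown: 42×116/213 = 22.8732
  Cat B, Suburban: 42×97/213 = 19.1268
  Cat C, Downtown: 62×116/213 = 33.7653
  Cat C, Suburban: 62×97/213 = 28.2347
  Cat D, Downtown: 48×116/213 = 26.1408
  Cat D, Suburban: 48×97/213 = 21.8592
Contributions (O − E)²/E:
  (32 − 33.2207)²/33.2207 = 0.0449
  (29 − 27.7793)²/27.7793 = 0.0536
  (23 − 22.8732)²/22.8732 = 0.0007
  (19 − 19.1268)²/19.1268 = 0.0008
  (25 − 33.7653)²/33.7653 = 2.2754
  (37 − 28.2347)²/28.2347 = 2.7211
  (36 − 26.1408)²/26.1408 = 3.7185
  (12 − 21.8592)²/21.8592 = 4.4468
χ² = 0.0449 + 0.0536 + 0.0007 + 0.0008 + 2.2754 + 2.7211 + 3.7185 + 4.4468 = 13.262

13.262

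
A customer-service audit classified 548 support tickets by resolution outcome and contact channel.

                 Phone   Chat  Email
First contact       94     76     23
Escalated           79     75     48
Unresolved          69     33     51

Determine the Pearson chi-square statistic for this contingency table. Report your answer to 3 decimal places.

Row totals: 193, 202, 153. Column totals: 242, 184, 122. Grand total N = 548.
Expected counts (row total × column total / N):
  First contact, Phone: 193×242/548 = 85.2299
  First contact, Chat: 193×184/548 = 64.8029
  First contact, Email: 193×122/548 = 42.9672
  Escalated, Phone: 202×242/548 = 89.2044
  Escalated, Chat: 202×184/548 = 67.8248
  Escalated, Email: 202×122/548 = 44.9708
  Unresolved, Phone: 153×242/548 = 67.5657
  Unresolved, Chat: 153×184/548 = 51.3723
  Unresolved, Email: 153×122/548 = 34.0620
Contributions (O − E)²/E:
  (94 − 85.2299)²/85.2299 = 0.9024
  (76 − 64.8029)²/64.8029 = 1.9347
  (23 − 42.9672)²/42.9672 = 9.2789
  (79 − 89.2044)²/89.2044 = 1.1673
  (75 − 67.8248)²/67.8248 = 0.7591
  (48 − 44.9708)²/44.9708 = 0.2040
  (69 − 67.5657)²/67.5657 = 0.0304
  (33 − 51.3723)²/51.3723 = 6.5705
  (51 − 34.0620)²/34.0620 = 8.4228
χ² = 0.9024 + 1.9347 + 9.2789 + 1.1673 + 0.7591 + 0.2040 + 0.0304 + 6.5705 + 8.4228 = 29.270

29.270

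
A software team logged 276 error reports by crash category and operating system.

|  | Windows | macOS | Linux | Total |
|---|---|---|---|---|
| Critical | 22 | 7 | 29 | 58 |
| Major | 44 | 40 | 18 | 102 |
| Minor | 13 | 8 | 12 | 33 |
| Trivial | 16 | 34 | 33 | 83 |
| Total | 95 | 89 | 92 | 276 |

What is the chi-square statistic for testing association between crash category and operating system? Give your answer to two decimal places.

33.18

Grand total N = 276.
Expected counts (row total × column total / N):
  Critical, Windows: 58×95/276 = 19.964
  Critical, macOS: 58×89/276 = 18.703
  Critical, Linux: 58×92/276 = 19.333
  Major, Windows: 102×95/276 = 35.109
  Major, macOS: 102×89/276 = 32.891
  Major, Linux: 102×92/276 = 34.000
  Minor, Windows: 33×95/276 = 11.359
  Minor, macOS: 33×89/276 = 10.641
  Minor, Linux: 33×92/276 = 11.000
  Trivial, Windows: 83×95/276 = 28.569
  Trivial, macOS: 83×89/276 = 26.764
  Trivial, Linux: 83×92/276 = 27.667
Contributions (O − E)²/E:
  (22 − 19.964)²/19.964 = 0.2076
  (7 − 18.703)²/18.703 = 7.3229
  (29 − 19.333)²/19.333 = 4.8338
  (44 − 35.109)²/35.109 = 2.2516
  (40 − 32.891)²/32.891 = 1.5365
  (18 − 34.000)²/34.000 = 7.5294
  (13 − 11.359)²/11.359 = 0.2371
  (8 − 10.641)²/10.641 = 0.6555
  (12 − 11.000)²/11.000 = 0.0909
  (16 − 28.569)²/28.569 = 5.5298
  (34 − 26.764)²/26.764 = 1.9563
  (33 − 27.667)²/27.667 = 1.0280
χ² = 0.2076 + 7.3229 + 4.8338 + 2.2516 + 1.5365 + 7.5294 + 0.2371 + 0.6555 + 0.0909 + 5.5298 + 1.9563 + 1.0280 = 33.18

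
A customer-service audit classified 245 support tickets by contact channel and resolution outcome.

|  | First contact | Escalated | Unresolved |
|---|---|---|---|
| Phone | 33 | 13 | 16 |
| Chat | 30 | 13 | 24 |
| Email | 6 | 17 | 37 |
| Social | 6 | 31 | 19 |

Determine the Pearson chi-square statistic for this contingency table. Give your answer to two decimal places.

Row totals: 62, 67, 60, 56. Column totals: 75, 74, 96. Grand total N = 245.
Expected counts (row total × column total / N):
  Phone, First contact: 62×75/245 = 18.980
  Phone, Escalated: 62×74/245 = 18.727
  Phone, Unresolved: 62×96/245 = 24.294
  Chat, First contact: 67×75/245 = 20.510
  Chat, Escalated: 67×74/245 = 20.237
  Chat, Unresolved: 67×96/245 = 26.253
  Email, First contact: 60×75/245 = 18.367
  Email, Escalated: 60×74/245 = 18.122
  Email, Unresolved: 60×96/245 = 23.510
  Social, First contact: 56×75/245 = 17.143
  Social, Escalated: 56×74/245 = 16.914
  Social, Unresolved: 56×96/245 = 21.943
Contributions (O − E)²/E:
  (33 − 18.980)²/18.980 = 10.3562
  (13 − 18.727)²/18.727 = 1.7514
  (16 − 24.294)²/24.294 = 2.8316
  (30 − 20.510)²/20.510 = 4.3910
  (13 − 20.237)²/20.237 = 2.5880
  (24 − 26.253)²/26.253 = 0.1933
  (6 − 18.367)²/18.367 = 8.3270
  (17 − 18.122)²/18.122 = 0.0695
  (37 − 23.510)²/23.510 = 7.7405
  (6 − 17.143)²/17.143 = 7.2430
  (31 − 16.914)²/16.914 = 11.7308
  (19 − 21.943)²/21.943 = 0.3947
χ² = 10.3562 + 1.7514 + 2.8316 + 4.3910 + 2.5880 + 0.1933 + 8.3270 + 0.0695 + 7.7405 + 7.2430 + 11.7308 + 0.3947 = 57.62

57.62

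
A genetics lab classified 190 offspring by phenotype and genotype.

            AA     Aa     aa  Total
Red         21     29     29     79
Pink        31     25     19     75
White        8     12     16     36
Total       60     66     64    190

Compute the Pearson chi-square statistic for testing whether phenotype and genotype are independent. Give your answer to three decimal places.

Grand total N = 190.
Expected counts (row total × column total / N):
  Red, AA: 79×60/190 = 24.9474
  Red, Aa: 79×66/190 = 27.4421
  Red, aa: 79×64/190 = 26.6105
  Pink, AA: 75×60/190 = 23.6842
  Pink, Aa: 75×66/190 = 26.0526
  Pink, aa: 75×64/190 = 25.2632
  White, AA: 36×60/190 = 11.3684
  White, Aa: 36×66/190 = 12.5053
  White, aa: 36×64/190 = 12.1263
Contributions (O − E)²/E:
  (21 − 24.9474)²/24.9474 = 0.6246
  (29 − 27.4421)²/27.4421 = 0.0884
  (29 − 26.6105)²/26.6105 = 0.2146
  (31 − 23.6842)²/23.6842 = 2.2598
  (25 − 26.0526)²/26.0526 = 0.0425
  (19 − 25.2632)²/25.2632 = 1.5528
  (8 − 11.3684)²/11.3684 = 0.9980
  (12 − 12.5053)²/12.5053 = 0.0204
  (16 − 12.1263)²/12.1263 = 1.2374
χ² = 0.6246 + 0.0884 + 0.2146 + 2.2598 + 0.0425 + 1.5528 + 0.9980 + 0.0204 + 1.2374 = 7.039

7.039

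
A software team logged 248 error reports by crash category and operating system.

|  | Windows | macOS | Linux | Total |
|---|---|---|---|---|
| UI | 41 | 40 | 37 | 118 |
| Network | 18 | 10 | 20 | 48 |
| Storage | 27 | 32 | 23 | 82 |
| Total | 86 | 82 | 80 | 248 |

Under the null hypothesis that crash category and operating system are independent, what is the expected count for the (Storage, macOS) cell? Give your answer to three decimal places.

27.113

Row total (Storage) = 82; column total (macOS) = 82; grand total N = 248.
Expected count = (row total × column total) / N = 82 × 82 / 248 = 27.113.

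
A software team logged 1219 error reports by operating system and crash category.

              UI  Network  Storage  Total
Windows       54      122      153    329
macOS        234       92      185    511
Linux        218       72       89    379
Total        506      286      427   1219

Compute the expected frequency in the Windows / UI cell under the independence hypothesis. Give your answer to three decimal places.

136.566

Row total (Windows) = 329; column total (UI) = 506; grand total N = 1219.
Expected count = (row total × column total) / N = 329 × 506 / 1219 = 136.566.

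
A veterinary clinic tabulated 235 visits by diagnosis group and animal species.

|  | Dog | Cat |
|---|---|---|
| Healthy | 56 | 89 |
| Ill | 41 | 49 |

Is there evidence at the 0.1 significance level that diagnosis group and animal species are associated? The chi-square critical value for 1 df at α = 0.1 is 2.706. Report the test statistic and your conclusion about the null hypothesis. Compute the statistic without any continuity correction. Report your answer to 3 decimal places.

1.102; fail to reject H₀

Row totals: 145, 90. Column totals: 97, 138. Grand total N = 235.
Expected counts (row total × column total / N):
  Healthy, Dog: 145×97/235 = 59.8511
  Healthy, Cat: 145×138/235 = 85.1489
  Ill, Dog: 90×97/235 = 37.1489
  Ill, Cat: 90×138/235 = 52.8511
Contributions (O − E)²/E:
  (56 − 59.8511)²/59.8511 = 0.2478
  (89 − 85.1489)²/85.1489 = 0.1742
  (41 − 37.1489)²/37.1489 = 0.3992
  (49 − 52.8511)²/52.8511 = 0.2806
χ² = 0.2478 + 0.1742 + 0.3992 + 0.2806 = 1.102
df = (2−1)(2−1) = 1. Since 1.102 < 2.706, fail to reject the null hypothesis of independence at α = 0.1.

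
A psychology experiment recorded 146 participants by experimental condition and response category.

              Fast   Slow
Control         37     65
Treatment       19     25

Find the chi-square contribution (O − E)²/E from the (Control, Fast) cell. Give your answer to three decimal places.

0.115

Row total (Control) = 102; column total (Fast) = 56; N = 146.
Expected count E = 102 × 56 / 146 = 39.1233.
Contribution = (O − E)²/E = (37 − 39.1233)² / 39.1233 = 0.115.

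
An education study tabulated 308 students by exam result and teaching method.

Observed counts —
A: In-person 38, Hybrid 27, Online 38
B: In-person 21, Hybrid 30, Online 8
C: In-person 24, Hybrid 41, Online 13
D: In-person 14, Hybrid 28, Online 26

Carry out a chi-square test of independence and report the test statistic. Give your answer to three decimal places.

26.906

Row totals: 103, 59, 78, 68. Column totals: 97, 126, 85. Grand total N = 308.
Expected counts (row total × column total / N):
  A, In-person: 103×97/308 = 32.4383
  A, Hybrid: 103×126/308 = 42.1364
  A, Online: 103×85/308 = 28.4253
  B, In-person: 59×97/308 = 18.5812
  B, Hybrid: 59×126/308 = 24.1364
  B, Online: 59×85/308 = 16.2825
  C, In-person: 78×97/308 = 24.5649
  C, Hybrid: 78×126/308 = 31.9091
  C, Online: 78×85/308 = 21.5260
  D, In-person: 68×97/308 = 21.4156
  D, Hybrid: 68×126/308 = 27.8182
  D, Online: 68×85/308 = 18.7662
Contributions (O − E)²/E:
  (38 − 32.4383)²/32.4383 = 0.9536
  (27 − 42.1364)²/42.1364 = 5.4374
  (38 − 28.4253)²/28.4253 = 3.2251
  (21 − 18.5812)²/18.5812 = 0.3149
  (30 − 24.1364)²/24.1364 = 1.4245
  (8 − 16.2825)²/16.2825 = 4.2131
  (24 − 24.5649)²/24.5649 = 0.0130
  (41 − 31.9091)²/31.9091 = 2.5900
  (13 − 21.5260)²/21.5260 = 3.3770
  (14 − 21.4156)²/21.4156 = 2.5678
  (28 − 27.8182)²/27.8182 = 0.0012
  (26 − 18.7662)²/18.7662 = 2.7884
χ² = 0.9536 + 5.4374 + 3.2251 + 0.3149 + 1.4245 + 4.2131 + 0.0130 + 2.5900 + 3.3770 + 2.5678 + 0.0012 + 2.7884 = 26.906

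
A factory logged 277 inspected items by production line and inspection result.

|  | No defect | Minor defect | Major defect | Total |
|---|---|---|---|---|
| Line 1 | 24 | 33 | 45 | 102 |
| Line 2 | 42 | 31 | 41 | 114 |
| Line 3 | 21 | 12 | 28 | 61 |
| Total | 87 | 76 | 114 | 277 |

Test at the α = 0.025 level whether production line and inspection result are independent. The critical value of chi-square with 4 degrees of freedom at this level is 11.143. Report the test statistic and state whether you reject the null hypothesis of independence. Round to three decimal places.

6.804; fail to reject H₀

Grand total N = 277.
Expected counts (row total × column total / N):
  Line 1, No defect: 102×87/277 = 32.0361
  Line 1, Minor defect: 102×76/277 = 27.9856
  Line 1, Major defect: 102×114/277 = 41.9783
  Line 2, No defect: 114×87/277 = 35.8051
  Line 2, Minor defect: 114×76/277 = 31.2780
  Line 2, Major defect: 114×114/277 = 46.9170
  Line 3, No defect: 61×87/277 = 19.1588
  Line 3, Minor defect: 61×76/277 = 16.7365
  Line 3, Major defect: 61×114/277 = 25.1047
Contributions (O − E)²/E:
  (24 − 32.0361)²/32.0361 = 2.0158
  (33 − 27.9856)²/27.9856 = 0.8985
  (45 − 41.9783)²/41.9783 = 0.2175
  (42 − 35.8051)²/35.8051 = 1.0718
  (31 − 31.2780)²/31.2780 = 0.0025
  (41 − 46.9170)²/46.9170 = 0.7462
  (21 − 19.1588)²/19.1588 = 0.1769
  (12 − 16.7365)²/16.7365 = 1.3404
  (28 − 25.1047)²/25.1047 = 0.3339
χ² = 2.0158 + 0.8985 + 0.2175 + 1.0718 + 0.0025 + 0.7462 + 0.1769 + 1.3404 + 0.3339 = 6.804
df = (3−1)(3−1) = 4. Since 6.804 < 11.143, fail to reject the null hypothesis of independence at α = 0.025.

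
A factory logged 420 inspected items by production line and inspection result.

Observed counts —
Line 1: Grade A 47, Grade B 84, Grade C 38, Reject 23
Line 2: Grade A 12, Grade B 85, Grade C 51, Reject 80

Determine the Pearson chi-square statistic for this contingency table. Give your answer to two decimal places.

Row totals: 192, 228. Column totals: 59, 169, 89, 103. Grand total N = 420.
Expected counts (row total × column total / N):
  Line 1, Grade A: 192×59/420 = 26.9714
  Line 1, Grade B: 192×169/420 = 77.2571
  Line 1, Grade C: 192×89/420 = 40.6857
  Line 1, Reject: 192×103/420 = 47.0857
  Line 2, Grade A: 228×59/420 = 32.0286
  Line 2, Grade B: 228×169/420 = 91.7429
  Line 2, Grade C: 228×89/420 = 48.3143
  Line 2, Reject: 228×103/420 = 55.9143
Contributions (O − E)²/E:
  (47 − 26.9714)²/26.9714 = 14.8730
  (84 − 77.2571)²/77.2571 = 0.5885
  (38 − 40.6857)²/40.6857 = 0.1773
  (23 − 47.0857)²/47.0857 = 12.3205
  (12 − 32.0286)²/32.0286 = 12.5246
  (85 − 91.7429)²/91.7429 = 0.4956
  (51 − 48.3143)²/48.3143 = 0.1493
  (80 − 55.9143)²/55.9143 = 10.3752
χ² = 14.8730 + 0.5885 + 0.1773 + 12.3205 + 12.5246 + 0.4956 + 0.1493 + 10.3752 = 51.50

51.50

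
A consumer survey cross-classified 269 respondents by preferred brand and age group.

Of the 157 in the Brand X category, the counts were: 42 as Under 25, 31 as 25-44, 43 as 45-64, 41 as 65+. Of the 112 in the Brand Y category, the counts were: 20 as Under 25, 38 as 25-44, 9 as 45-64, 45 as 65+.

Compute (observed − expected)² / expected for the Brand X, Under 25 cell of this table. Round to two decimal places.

0.93

Row total (Brand X) = 157; column total (Under 25) = 62; N = 269.
Expected count E = 157 × 62 / 269 = 36.186.
Contribution = (O − E)²/E = (42 − 36.186)² / 36.186 = 0.93.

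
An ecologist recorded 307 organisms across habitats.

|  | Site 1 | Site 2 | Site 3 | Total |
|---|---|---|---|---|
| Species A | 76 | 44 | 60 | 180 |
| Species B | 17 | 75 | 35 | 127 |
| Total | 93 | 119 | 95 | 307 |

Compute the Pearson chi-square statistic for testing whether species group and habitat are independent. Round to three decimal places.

44.254

Grand total N = 307.
Expected counts (row total × column total / N):
  Species A, Site 1: 180×93/307 = 54.5277
  Species A, Site 2: 180×119/307 = 69.7720
  Species A, Site 3: 180×95/307 = 55.7003
  Species B, Site 1: 127×93/307 = 38.4723
  Species B, Site 2: 127×119/307 = 49.2280
  Species B, Site 3: 127×95/307 = 39.2997
Contributions (O − E)²/E:
  (76 − 54.5277)²/54.5277 = 8.4555
  (44 − 69.7720)²/69.7720 = 9.5195
  (60 − 55.7003)²/55.7003 = 0.3319
  (17 − 38.4723)²/38.4723 = 11.9842
  (75 − 49.2280)²/49.2280 = 13.4922
  (35 − 39.2997)²/39.2997 = 0.4704
χ² = 8.4555 + 9.5195 + 0.3319 + 11.9842 + 13.4922 + 0.4704 = 44.254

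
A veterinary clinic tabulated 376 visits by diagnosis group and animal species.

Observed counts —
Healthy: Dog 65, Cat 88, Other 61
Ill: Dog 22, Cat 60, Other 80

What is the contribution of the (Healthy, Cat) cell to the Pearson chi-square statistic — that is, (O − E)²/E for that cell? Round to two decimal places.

0.17

Row total (Healthy) = 214; column total (Cat) = 148; N = 376.
Expected count E = 214 × 148 / 376 = 84.234.
Contribution = (O − E)²/E = (88 − 84.234)² / 84.234 = 0.17.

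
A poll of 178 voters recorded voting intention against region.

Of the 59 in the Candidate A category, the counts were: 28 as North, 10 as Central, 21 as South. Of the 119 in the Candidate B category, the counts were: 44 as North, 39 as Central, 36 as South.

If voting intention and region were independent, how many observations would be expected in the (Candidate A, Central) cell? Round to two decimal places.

16.24

Row total (Candidate A) = 59; column total (Central) = 49; grand total N = 178.
Expected count = (row total × column total) / N = 59 × 49 / 178 = 16.24.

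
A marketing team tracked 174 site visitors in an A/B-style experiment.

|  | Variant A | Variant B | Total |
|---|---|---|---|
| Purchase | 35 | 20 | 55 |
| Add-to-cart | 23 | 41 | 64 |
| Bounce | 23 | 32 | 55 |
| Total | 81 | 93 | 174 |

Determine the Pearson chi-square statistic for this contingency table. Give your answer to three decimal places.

Grand total N = 174.
Expected counts (row total × column total / N):
  Purchase, Variant A: 55×81/174 = 25.6034
  Purchase, Variant B: 55×93/174 = 29.3966
  Add-to-cart, Variant A: 64×81/174 = 29.7931
  Add-to-cart, Variant B: 64×93/174 = 34.2069
  Bounce, Variant A: 55×81/174 = 25.6034
  Bounce, Variant B: 55×93/174 = 29.3966
Contributions (O − E)²/E:
  (35 − 25.6034)²/25.6034 = 3.4486
  (20 − 29.3966)²/29.3966 = 3.0036
  (23 − 29.7931)²/29.7931 = 1.5489
  (41 − 34.2069)²/34.2069 = 1.3490
  (23 − 25.6034)²/25.6034 = 0.2647
  (32 − 29.3966)²/29.3966 = 0.2306
χ² = 3.4486 + 3.0036 + 1.5489 + 1.3490 + 0.2647 + 0.2306 = 9.845

9.845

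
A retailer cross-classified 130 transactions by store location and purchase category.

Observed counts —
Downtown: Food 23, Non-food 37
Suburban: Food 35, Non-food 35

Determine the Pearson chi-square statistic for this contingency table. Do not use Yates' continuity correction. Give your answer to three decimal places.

Row totals: 60, 70. Column totals: 58, 72. Grand total N = 130.
Expected counts (row total × column total / N):
  Downtown, Food: 60×58/130 = 26.7692
  Downtown, Non-food: 60×72/130 = 33.2308
  Suburban, Food: 70×58/130 = 31.2308
  Suburban, Non-food: 70×72/130 = 38.7692
Contributions (O − E)²/E:
  (23 − 26.7692)²/26.7692 = 0.5307
  (37 − 33.2308)²/33.2308 = 0.4275
  (35 − 31.2308)²/31.2308 = 0.4549
  (35 − 38.7692)²/38.7692 = 0.3664
χ² = 0.5307 + 0.4275 + 0.4549 + 0.3664 = 1.780

1.780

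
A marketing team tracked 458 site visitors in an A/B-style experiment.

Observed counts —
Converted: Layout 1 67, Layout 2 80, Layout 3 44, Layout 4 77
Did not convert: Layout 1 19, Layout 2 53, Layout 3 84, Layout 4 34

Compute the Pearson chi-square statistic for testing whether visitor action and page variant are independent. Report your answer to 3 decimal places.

Row totals: 268, 190. Column totals: 86, 133, 128, 111. Grand total N = 458.
Expected counts (row total × column total / N):
  Converted, Layout 1: 268×86/458 = 50.3231
  Converted, Layout 2: 268×133/458 = 77.8253
  Converted, Layout 3: 268×128/458 = 74.8996
  Converted, Layout 4: 268×111/458 = 64.9520
  Did not convert, Layout 1: 190×86/458 = 35.6769
  Did not convert, Layout 2: 190×133/458 = 55.1747
  Did not convert, Layout 3: 190×128/458 = 53.1004
  Did not convert, Layout 4: 190×111/458 = 46.0480
Contributions (O − E)²/E:
  (67 − 50.3231)²/50.3231 = 5.5267
  (80 − 77.8253)²/77.8253 = 0.0608
  (44 − 74.8996)²/74.8996 = 12.7475
  (77 − 64.9520)²/64.9520 = 2.2348
  (19 − 35.6769)²/35.6769 = 7.7955
  (53 − 55.1747)²/55.1747 = 0.0857
  (84 − 53.1004)²/53.1004 = 17.9808
  (34 − 46.0480)²/46.0480 = 3.1522
χ² = 5.5267 + 0.0608 + 12.7475 + 2.2348 + 7.7955 + 0.0857 + 17.9808 + 3.1522 = 49.584

49.584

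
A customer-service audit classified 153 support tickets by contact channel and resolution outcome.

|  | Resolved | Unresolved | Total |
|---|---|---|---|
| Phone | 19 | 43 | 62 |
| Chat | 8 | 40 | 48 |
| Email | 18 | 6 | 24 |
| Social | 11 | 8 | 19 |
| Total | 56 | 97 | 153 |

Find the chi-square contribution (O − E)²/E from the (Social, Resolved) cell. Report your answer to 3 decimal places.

Row total (Social) = 19; column total (Resolved) = 56; N = 153.
Expected count E = 19 × 56 / 153 = 6.954248.
Contribution = (O − E)²/E = (11 − 6.954248)² / 6.954248 = 2.354.

2.354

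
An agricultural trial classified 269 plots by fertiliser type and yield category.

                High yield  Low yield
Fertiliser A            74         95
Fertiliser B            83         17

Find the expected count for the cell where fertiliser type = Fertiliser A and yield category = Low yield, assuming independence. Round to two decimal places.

70.36

Row total (Fertiliser A) = 169; column total (Low yield) = 112; grand total N = 269.
Expected count = (row total × column total) / N = 169 × 112 / 269 = 70.36.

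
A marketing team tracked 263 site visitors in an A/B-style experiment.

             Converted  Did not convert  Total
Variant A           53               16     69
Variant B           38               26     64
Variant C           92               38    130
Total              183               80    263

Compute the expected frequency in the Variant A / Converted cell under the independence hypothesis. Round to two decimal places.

Row total (Variant A) = 69; column total (Converted) = 183; grand total N = 263.
Expected count = (row total × column total) / N = 69 × 183 / 263 = 48.01.

48.01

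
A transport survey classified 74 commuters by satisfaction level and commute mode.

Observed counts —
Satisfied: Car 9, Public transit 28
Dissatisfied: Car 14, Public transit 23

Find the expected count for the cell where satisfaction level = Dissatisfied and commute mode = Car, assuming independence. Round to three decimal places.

Row total (Dissatisfied) = 37; column total (Car) = 23; grand total N = 74.
Expected count = (row total × column total) / N = 37 × 23 / 74 = 11.500.

11.500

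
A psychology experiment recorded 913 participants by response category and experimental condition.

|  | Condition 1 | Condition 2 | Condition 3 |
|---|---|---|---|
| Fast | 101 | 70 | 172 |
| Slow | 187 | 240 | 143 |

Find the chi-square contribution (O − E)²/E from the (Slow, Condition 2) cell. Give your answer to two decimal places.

Row total (Slow) = 570; column total (Condition 2) = 310; N = 913.
Expected count E = 570 × 310 / 913 = 193.538.
Contribution = (O − E)²/E = (240 − 193.538)² / 193.538 = 11.15.

11.15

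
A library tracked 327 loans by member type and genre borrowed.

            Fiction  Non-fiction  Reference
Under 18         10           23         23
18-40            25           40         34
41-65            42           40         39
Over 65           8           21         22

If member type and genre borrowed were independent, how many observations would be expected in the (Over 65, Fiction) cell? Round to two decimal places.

Row total (Over 65) = 51; column total (Fiction) = 85; grand total N = 327.
Expected count = (row total × column total) / N = 51 × 85 / 327 = 13.26.

13.26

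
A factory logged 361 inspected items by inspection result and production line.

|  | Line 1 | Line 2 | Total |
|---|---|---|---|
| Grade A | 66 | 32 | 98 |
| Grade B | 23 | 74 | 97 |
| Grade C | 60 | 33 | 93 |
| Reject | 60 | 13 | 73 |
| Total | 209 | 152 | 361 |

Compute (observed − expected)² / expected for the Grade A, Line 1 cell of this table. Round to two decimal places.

1.51

Row total (Grade A) = 98; column total (Line 1) = 209; N = 361.
Expected count E = 98 × 209 / 361 = 56.737.
Contribution = (O − E)²/E = (66 − 56.737)² / 56.737 = 1.51.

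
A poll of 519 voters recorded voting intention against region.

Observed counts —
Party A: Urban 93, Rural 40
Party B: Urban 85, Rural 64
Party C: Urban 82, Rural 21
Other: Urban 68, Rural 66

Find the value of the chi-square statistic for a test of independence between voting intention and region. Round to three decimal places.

Row totals: 133, 149, 103, 134. Column totals: 328, 191. Grand total N = 519.
Expected counts (row total × column total / N):
  Party A, Urban: 133×328/519 = 84.0539
  Party A, Rural: 133×191/519 = 48.9461
  Party B, Urban: 149×328/519 = 94.1657
  Party B, Rural: 149×191/519 = 54.8343
  Party C, Urban: 103×328/519 = 65.0944
  Party C, Rural: 103×191/519 = 37.9056
  Other, Urban: 134×328/519 = 84.6859
  Other, Rural: 134×191/519 = 49.3141
Contributions (O − E)²/E:
  (93 − 84.0539)²/84.0539 = 0.9522
  (40 − 48.9461)²/48.9461 = 1.6351
  (85 − 94.1657)²/94.1657 = 0.8922
  (64 − 54.8343)²/54.8343 = 1.5321
  (82 − 65.0944)²/65.0944 = 4.3905
  (21 − 37.9056)²/37.9056 = 7.5398
  (68 − 84.6859)²/84.6859 = 3.2877
  (66 − 49.3141)²/49.3141 = 5.6458
χ² = 0.9522 + 1.6351 + 0.8922 + 1.5321 + 4.3905 + 7.5398 + 3.2877 + 5.6458 = 25.875

25.875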